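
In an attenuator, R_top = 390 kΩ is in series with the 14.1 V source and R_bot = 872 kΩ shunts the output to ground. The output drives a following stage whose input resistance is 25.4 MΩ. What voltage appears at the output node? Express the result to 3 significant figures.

V_out ≈ 9.64 V

The load sits in parallel with R_bot: R_bot‖R_L = (872 × 25400) / (872 + 25400) = 843.1 kΩ.
V_out = 14.1 × 843.1 / (390 + 843.1) = 14.1 × 843.1/1233 = 9.64 V.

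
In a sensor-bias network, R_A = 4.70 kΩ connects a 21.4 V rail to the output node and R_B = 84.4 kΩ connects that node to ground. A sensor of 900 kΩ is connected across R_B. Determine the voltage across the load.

The load sits in parallel with R_B: R_B‖R_L = (84.4 × 900) / (84.4 + 900) = 77.16 kΩ.
V_out = 21.4 × 77.16 / (4.70 + 77.16) = 21.4 × 77.16/81.86 = 20.2 V.

V_out ≈ 20.2 V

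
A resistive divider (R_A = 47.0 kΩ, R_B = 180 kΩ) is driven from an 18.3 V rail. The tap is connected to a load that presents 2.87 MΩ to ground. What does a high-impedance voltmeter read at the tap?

V_out ≈ 14.3 V

The load sits in parallel with R_B: R_B‖R_L = (180 × 2870) / (180 + 2870) = 169.4 kΩ.
V_out = 18.3 × 169.4 / (47.0 + 169.4) = 18.3 × 169.4/216.4 = 14.3 V.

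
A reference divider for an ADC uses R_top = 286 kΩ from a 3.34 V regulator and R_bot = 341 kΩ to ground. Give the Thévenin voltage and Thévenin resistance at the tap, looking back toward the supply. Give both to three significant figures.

V_th = 1.82 V, R_th = 156 kΩ

V_th is the open-circuit tap voltage: 3.34 × 341/(286 + 341) = 1.82 V.
With the supply zeroed, R_top and R_bot appear in parallel from the tap: R_th = R_top‖R_bot = (286 × 341)/627.0 = 156 kΩ.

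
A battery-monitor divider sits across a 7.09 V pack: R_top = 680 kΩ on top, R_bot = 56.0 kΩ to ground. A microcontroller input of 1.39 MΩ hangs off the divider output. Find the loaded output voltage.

V_out ≈ 0.520 V

The load sits in parallel with R_bot: R_bot‖R_L = (56.0 × 1390) / (56.0 + 1390) = 53.83 kΩ.
V_out = 7.09 × 53.83 / (680 + 53.83) = 7.09 × 53.83/733.8 = 0.520 V.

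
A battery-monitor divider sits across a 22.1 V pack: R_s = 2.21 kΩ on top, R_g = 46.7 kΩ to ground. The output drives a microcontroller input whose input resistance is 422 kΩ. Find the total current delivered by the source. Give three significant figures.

I ≈ 0.499 mA

R_g‖R_L = 42.05 kΩ, so the source sees R_s + R_g‖R_L = 44.26 kΩ.
I = 22.1 V / 44.26 kΩ = 0.499 mA.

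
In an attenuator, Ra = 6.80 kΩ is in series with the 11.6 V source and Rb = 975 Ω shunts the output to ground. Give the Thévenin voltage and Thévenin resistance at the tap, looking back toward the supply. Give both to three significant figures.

V_th is the open-circuit tap voltage: 11.6 × 975/(6800 + 975) = 1.45 V.
With the supply zeroed, Ra and Rb appear in parallel from the tap: R_th = Ra‖Rb = (6800 × 975)/7775 = 853 Ω.

V_th = 1.45 V, R_th = 853 Ω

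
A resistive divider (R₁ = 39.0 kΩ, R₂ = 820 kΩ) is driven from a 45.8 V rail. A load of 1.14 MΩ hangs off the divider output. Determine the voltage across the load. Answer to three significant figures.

The load sits in parallel with R₂: R₂‖R_L = (820 × 1140) / (820 + 1140) = 476.9 kΩ.
V_out = 45.8 × 476.9 / (39.0 + 476.9) = 45.8 × 476.9/515.9 = 42.3 V.
(Unloaded it would have been 43.7 V.)

V_out ≈ 42.3 V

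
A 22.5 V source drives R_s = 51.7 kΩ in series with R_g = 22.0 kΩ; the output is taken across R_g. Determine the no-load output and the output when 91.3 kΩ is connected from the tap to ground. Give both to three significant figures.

Unloaded: 6.72 V; loaded: 5.75 V

Open-circuit: V = 22.5 × 22.0/(51.7 + 22.0) = 6.72 V.
With the load, R_g becomes R_g‖R_L = 17.73 kΩ, so V = 22.5 × 17.73/69.43 = 5.75 V.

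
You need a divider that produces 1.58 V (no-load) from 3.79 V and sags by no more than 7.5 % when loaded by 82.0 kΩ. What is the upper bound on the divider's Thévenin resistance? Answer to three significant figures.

Loading drop = R_th/(R_th + R_L) ≤ 0.0750, so R_th ≤ R_L · ε/(1−ε) = 82.0 kΩ × 0.0750/0.9250 = 6.65 kΩ.
(Any R1, R2 with R2/(R1+R2) = 0.417 and R1‖R2 ≤ 6.65 kΩ will meet the spec.)

R_th ≤ 6.65 kΩ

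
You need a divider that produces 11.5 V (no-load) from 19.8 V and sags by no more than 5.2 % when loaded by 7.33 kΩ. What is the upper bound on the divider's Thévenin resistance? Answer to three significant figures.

R_th ≤ 402 Ω

Loading drop = R_th/(R_th + R_L) ≤ 0.0520, so R_th ≤ R_L · ε/(1−ε) = 7.33 kΩ × 0.0520/0.9480 = 402 Ω.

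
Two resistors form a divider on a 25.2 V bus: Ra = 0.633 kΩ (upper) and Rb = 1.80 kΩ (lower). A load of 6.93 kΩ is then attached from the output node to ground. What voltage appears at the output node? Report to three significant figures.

V_out ≈ 17.5 V

The load sits in parallel with Rb: Rb‖R_L = (1800 × 6930) / (1800 + 6930) = 1429 Ω.
V_out = 25.2 × 1429 / (633 + 1429) = 25.2 × 1429/2062 = 17.5 V.
(Unloaded it would have been 18.6 V.)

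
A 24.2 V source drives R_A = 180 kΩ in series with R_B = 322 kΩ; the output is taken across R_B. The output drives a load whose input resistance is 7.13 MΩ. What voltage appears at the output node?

The load sits in parallel with R_B: R_B‖R_L = (322 × 7130) / (322 + 7130) = 308.1 kΩ.
V_out = 24.2 × 308.1 / (180 + 308.1) = 24.2 × 308.1/488.1 = 15.3 V.

V_out ≈ 15.3 V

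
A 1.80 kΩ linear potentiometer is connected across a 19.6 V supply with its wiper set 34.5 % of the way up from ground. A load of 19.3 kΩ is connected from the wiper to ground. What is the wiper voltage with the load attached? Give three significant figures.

The wiper splits the pot into (1−α)R = 1179 Ω above and αR = 621.0 Ω below.
Lower section ‖ load = 601.6 Ω.
V_wiper = 19.6 × 601.6/(1179 + 601.6) = 6.62 V.

V ≈ 6.62 V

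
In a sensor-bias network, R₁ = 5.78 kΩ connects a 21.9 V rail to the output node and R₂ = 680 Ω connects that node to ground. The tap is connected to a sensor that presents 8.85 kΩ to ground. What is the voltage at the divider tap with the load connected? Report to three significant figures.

The load sits in parallel with R₂: R₂‖R_L = (680 × 8850) / (680 + 8850) = 631.5 Ω.
V_out = 21.9 × 631.5 / (5780 + 631.5) = 21.9 × 631.5/6411 = 2.16 V.
(Unloaded it would have been 2.31 V.)

V_out ≈ 2.16 V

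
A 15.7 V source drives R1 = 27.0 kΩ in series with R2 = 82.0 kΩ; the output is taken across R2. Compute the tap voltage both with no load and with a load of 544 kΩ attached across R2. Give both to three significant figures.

Open-circuit: V = 15.7 × 82.0/(27.0 + 82.0) = 11.8 V.
With the load, R2 becomes R2‖R_L = 71.26 kΩ, so V = 15.7 × 71.26/98.26 = 11.4 V.

Unloaded: 11.8 V; loaded: 11.4 V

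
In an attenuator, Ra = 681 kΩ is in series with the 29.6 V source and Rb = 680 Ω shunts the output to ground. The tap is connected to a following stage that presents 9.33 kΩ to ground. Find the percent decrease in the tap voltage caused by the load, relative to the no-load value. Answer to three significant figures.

The divider's output (Thévenin) resistance is Ra‖Rb = 679.3 Ω.
Fractional drop under load = R_th/(R_th + R_L) = 679.3 / (679.3 + 9330) = 0.06787.
So the output falls by 6.79 %.

6.79 %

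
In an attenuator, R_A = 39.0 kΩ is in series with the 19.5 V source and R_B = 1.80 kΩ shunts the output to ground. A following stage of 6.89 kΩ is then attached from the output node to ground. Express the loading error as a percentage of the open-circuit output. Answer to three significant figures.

The divider's output (Thévenin) resistance is R_A‖R_B = 1.721 kΩ.
Fractional drop under load = R_th/(R_th + R_L) = 1.721 / (1.721 + 6.89) = 0.1998.
So the output falls by 20.0 %.

20.0 %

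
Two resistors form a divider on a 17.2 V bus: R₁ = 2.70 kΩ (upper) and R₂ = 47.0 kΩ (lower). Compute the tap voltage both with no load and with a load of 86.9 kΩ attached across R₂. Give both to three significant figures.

Open-circuit: V = 17.2 × 47.0/(2.70 + 47.0) = 16.3 V.
With the load, R₂ becomes R₂‖R_L = 30.50 kΩ, so V = 17.2 × 30.50/33.20 = 15.8 V.

Unloaded: 16.3 V; loaded: 15.8 V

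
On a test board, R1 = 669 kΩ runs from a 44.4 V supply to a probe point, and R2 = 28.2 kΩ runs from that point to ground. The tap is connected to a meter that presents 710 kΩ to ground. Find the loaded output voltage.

V_out ≈ 1.73 V

The load sits in parallel with R2: R2‖R_L = (28.2 × 710) / (28.2 + 710) = 27.12 kΩ.
V_out = 44.4 × 27.12 / (669 + 27.12) = 44.4 × 27.12/696.1 = 1.73 V.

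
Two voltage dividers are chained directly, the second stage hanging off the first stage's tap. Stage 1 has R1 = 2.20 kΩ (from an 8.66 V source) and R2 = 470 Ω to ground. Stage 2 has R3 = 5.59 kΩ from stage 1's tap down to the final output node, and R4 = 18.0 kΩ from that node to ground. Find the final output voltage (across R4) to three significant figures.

Stage 2 presents R3+R4 = 23590 Ω as a load on stage 1's tap.
Stage 1's lower leg becomes R2‖(R3+R4) = 460.8 Ω, so V_mid = 8.66 × 460.8/2661 = 1.500 V.
Stage 2 is itself unloaded: V_out = V_mid × R4/(R3+R4) = 1.500 × 18000/23590 = 1.14 V.

V_out ≈ 1.14 V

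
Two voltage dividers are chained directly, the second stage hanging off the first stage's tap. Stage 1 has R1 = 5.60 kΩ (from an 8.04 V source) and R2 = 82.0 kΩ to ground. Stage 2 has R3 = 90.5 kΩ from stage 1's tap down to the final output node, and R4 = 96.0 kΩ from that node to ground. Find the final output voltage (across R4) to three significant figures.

V_out ≈ 3.77 V

Stage 2 presents R3+R4 = 186.5 kΩ as a load on stage 1's tap.
Stage 1's lower leg becomes R2‖(R3+R4) = 56.96 kΩ, so V_mid = 8.04 × 56.96/62.56 = 7.320 V.
Stage 2 is itself unloaded: V_out = V_mid × R4/(R3+R4) = 7.320 × 96.0/186.5 = 3.77 V.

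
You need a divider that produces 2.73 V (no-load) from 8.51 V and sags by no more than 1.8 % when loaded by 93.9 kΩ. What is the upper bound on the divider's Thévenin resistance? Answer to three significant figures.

R_th ≤ 1.72 kΩ

Loading drop = R_th/(R_th + R_L) ≤ 0.0180, so R_th ≤ R_L · ε/(1−ε) = 93.9 kΩ × 0.0180/0.9820 = 1.72 kΩ.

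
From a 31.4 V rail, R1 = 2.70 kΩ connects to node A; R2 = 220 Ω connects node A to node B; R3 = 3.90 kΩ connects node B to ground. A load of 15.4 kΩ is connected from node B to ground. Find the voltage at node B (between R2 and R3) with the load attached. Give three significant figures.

V ≈ 16.2 V

At node B, R3 is in parallel with the load: R3‖R_L = 3112 Ω.
Below node A the resistance is R2 + (R3‖R_L) = 3332 Ω, so V_A = 31.4 × 3332/6032 = 17.34 V.
Then V_B = V_A × (R3‖R_L)/(R2 + R3‖R_L) = 17.34 × 3112/3332 = 16.2 V.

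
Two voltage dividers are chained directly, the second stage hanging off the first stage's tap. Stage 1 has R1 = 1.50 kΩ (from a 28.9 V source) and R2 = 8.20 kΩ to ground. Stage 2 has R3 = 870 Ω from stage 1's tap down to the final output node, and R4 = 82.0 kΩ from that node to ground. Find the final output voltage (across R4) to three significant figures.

V_out ≈ 23.8 V

Stage 2 presents R3+R4 = 82870 Ω as a load on stage 1's tap.
Stage 1's lower leg becomes R2‖(R3+R4) = 7462 Ω, so V_mid = 28.9 × 7462/8962 = 24.06 V.
Stage 2 is itself unloaded: V_out = V_mid × R4/(R3+R4) = 24.06 × 82000/82870 = 23.8 V.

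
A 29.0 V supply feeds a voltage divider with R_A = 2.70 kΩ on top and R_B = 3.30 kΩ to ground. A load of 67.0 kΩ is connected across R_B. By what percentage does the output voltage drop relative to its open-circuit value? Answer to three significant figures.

2.17 %

The divider's output (Thévenin) resistance is R_A‖R_B = 1.485 kΩ.
Fractional drop under load = R_th/(R_th + R_L) = 1.485 / (1.485 + 67.0) = 0.02168.
So the output falls by 2.17 %.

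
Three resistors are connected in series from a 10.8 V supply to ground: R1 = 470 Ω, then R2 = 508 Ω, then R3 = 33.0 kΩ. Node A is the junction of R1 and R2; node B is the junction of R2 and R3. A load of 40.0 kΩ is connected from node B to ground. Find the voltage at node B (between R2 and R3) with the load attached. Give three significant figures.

At node B, R3 is in parallel with the load: R3‖R_L = 18080 Ω.
Below node A the resistance is R2 + (R3‖R_L) = 18590 Ω, so V_A = 10.8 × 18590/19060 = 10.53 V.
Then V_B = V_A × (R3‖R_L)/(R2 + R3‖R_L) = 10.53 × 18080/18590 = 10.2 V.

V ≈ 10.2 V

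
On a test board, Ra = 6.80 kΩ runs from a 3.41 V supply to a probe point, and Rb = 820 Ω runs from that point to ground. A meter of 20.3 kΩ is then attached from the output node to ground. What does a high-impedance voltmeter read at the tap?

V_out ≈ 0.354 V

The load sits in parallel with Rb: Rb‖R_L = (820 × 20300) / (820 + 20300) = 788.2 Ω.
V_out = 3.41 × 788.2 / (6800 + 788.2) = 3.41 × 788.2/7588 = 0.354 V.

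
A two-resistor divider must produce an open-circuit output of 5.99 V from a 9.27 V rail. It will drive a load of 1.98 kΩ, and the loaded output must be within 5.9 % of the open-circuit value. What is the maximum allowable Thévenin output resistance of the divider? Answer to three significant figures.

Loading drop = R_th/(R_th + R_L) ≤ 0.0590, so R_th ≤ R_L · ε/(1−ε) = 1.98 kΩ × 0.0590/0.9410 = 124 Ω.

R_th ≤ 124 Ω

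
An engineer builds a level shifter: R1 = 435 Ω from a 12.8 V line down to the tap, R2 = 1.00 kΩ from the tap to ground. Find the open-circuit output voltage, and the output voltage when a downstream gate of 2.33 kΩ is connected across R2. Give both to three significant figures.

Unloaded: 8.92 V; loaded: 7.89 V

Open-circuit: V = 12.8 × 1000/(435 + 1000) = 8.92 V.
With the load, R2 becomes R2‖R_L = 699.7 Ω, so V = 12.8 × 699.7/1135 = 7.89 V.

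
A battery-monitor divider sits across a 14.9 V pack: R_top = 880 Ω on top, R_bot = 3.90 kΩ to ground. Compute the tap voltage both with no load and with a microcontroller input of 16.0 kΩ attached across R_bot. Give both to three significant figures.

Open-circuit: V = 14.9 × 3900/(880 + 3900) = 12.2 V.
With the load, R_bot becomes R_bot‖R_L = 3136 Ω, so V = 14.9 × 3136/4016 = 11.6 V.

Unloaded: 12.2 V; loaded: 11.6 V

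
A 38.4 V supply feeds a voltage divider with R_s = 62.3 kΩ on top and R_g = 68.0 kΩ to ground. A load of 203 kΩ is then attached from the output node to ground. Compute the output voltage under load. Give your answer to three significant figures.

The load sits in parallel with R_g: R_g‖R_L = (68.0 × 203) / (68.0 + 203) = 50.94 kΩ.
V_out = 38.4 × 50.94 / (62.3 + 50.94) = 38.4 × 50.94/113.2 = 17.3 V.

V_out ≈ 17.3 V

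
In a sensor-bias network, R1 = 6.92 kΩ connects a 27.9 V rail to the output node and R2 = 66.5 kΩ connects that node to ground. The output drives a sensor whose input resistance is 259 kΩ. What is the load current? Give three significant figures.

R2‖R_L = 52.91 kΩ; V_out = 27.9 × 52.91/59.83 = 24.67 V.
I_L = V_out / R_L = 24.67 / 259 kΩ = 0.0953 mA.

I_L ≈ 0.0953 mA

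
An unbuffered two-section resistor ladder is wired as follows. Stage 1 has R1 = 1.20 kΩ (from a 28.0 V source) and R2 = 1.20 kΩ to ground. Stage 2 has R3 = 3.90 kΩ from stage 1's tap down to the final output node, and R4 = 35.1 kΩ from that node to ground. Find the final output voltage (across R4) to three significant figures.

V_out ≈ 12.4 V

Stage 2 presents R3+R4 = 39.00 kΩ as a load on stage 1's tap.
Stage 1's lower leg becomes R2‖(R3+R4) = 1.164 kΩ, so V_mid = 28.0 × 1.164/2.364 = 13.79 V.
Stage 2 is itself unloaded: V_out = V_mid × R4/(R3+R4) = 13.79 × 35.1/39.00 = 12.4 V.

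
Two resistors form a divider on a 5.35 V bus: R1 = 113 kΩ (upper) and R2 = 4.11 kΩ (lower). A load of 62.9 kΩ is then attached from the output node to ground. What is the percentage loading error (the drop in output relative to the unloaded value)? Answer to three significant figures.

5.93 %

The divider's output (Thévenin) resistance is R1‖R2 = 3.966 kΩ.
Fractional drop under load = R_th/(R_th + R_L) = 3.966 / (3.966 + 62.9) = 0.05931.
So the output falls by 5.93 %.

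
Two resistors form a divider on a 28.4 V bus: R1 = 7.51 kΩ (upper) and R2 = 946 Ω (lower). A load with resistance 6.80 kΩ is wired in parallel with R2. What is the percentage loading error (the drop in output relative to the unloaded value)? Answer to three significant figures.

11.0 %

Unloaded V = 28.4 × 946/8456 = 3.1772 V.
Loaded: R2‖R_L = 830.5 Ω, giving V = 28.4 × 830.5/8340 = 2.8278 V.
Drop = (3.1772 − 2.8278) / 3.1772 = 11.0 %.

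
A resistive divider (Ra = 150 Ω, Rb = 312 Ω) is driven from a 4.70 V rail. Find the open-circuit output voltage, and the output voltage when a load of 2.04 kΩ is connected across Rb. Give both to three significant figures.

Open-circuit: V = 4.70 × 312/(150 + 312) = 3.17 V.
With the load, Rb becomes Rb‖R_L = 270.6 Ω, so V = 4.70 × 270.6/420.6 = 3.02 V.

Unloaded: 3.17 V; loaded: 3.02 V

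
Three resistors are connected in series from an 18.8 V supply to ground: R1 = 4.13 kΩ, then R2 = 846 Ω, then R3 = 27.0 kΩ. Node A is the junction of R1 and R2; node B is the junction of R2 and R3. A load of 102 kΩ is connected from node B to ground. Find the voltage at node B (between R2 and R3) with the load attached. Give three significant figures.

At node B, R3 is in parallel with the load: R3‖R_L = 21350 Ω.
Below node A the resistance is R2 + (R3‖R_L) = 22190 Ω, so V_A = 18.8 × 22190/26320 = 15.85 V.
Then V_B = V_A × (R3‖R_L)/(R2 + R3‖R_L) = 15.85 × 21350/22190 = 15.2 V.

V ≈ 15.2 V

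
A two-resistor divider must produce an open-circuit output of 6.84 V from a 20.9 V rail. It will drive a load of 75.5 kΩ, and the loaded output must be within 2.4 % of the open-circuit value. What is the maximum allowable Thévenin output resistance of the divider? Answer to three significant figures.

R_th ≤ 1.86 kΩ

Loading drop = R_th/(R_th + R_L) ≤ 0.0240, so R_th ≤ R_L · ε/(1−ε) = 75.5 kΩ × 0.0240/0.9760 = 1.86 kΩ.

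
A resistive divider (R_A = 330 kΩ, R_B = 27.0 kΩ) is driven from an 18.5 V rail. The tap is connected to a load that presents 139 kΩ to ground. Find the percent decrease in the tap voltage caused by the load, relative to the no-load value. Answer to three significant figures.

15.2 %

Unloaded V = 18.5 × 27.0/357.0 = 1.399 V.
Loaded: R_B‖R_L = 22.61 kΩ, giving V = 18.5 × 22.61/352.6 = 1.186 V.
Drop = (1.399 − 1.186) / 1.399 = 15.2 %.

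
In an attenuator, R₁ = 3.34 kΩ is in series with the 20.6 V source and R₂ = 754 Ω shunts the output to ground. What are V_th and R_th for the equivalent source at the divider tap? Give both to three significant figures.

V_th is the open-circuit tap voltage: 20.6 × 754/(3340 + 754) = 3.79 V.
With the supply zeroed, R₁ and R₂ appear in parallel from the tap: R_th = R₁‖R₂ = (3340 × 754)/4094 = 615 Ω.

V_th = 3.79 V, R_th = 615 Ω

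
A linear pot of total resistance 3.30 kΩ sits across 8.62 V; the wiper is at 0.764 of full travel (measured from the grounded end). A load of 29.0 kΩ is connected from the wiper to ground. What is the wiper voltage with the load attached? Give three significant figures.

The wiper splits the pot into (1−α)R = 778.8 Ω above and αR = 2521 Ω below.
Lower section ‖ load = 2320 Ω.
V_wiper = 8.62 × 2320/(778.8 + 2320) = 6.45 V.

V ≈ 6.45 V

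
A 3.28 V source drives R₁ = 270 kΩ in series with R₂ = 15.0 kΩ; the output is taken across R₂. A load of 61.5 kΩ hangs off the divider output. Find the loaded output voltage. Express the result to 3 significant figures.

V_out ≈ 0.140 V

The load sits in parallel with R₂: R₂‖R_L = (15.0 × 61.5) / (15.0 + 61.5) = 12.06 kΩ.
V_out = 3.28 × 12.06 / (270 + 12.06) = 3.28 × 12.06/282.1 = 0.140 V.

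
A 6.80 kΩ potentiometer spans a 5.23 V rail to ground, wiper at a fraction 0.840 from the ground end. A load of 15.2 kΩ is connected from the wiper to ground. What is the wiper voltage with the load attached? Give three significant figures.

V ≈ 4.14 V

The wiper splits the pot into (1−α)R = 1.088 kΩ above and αR = 5.712 kΩ below.
Lower section ‖ load = 4.152 kΩ.
V_wiper = 5.23 × 4.152/(1.088 + 4.152) = 4.14 V.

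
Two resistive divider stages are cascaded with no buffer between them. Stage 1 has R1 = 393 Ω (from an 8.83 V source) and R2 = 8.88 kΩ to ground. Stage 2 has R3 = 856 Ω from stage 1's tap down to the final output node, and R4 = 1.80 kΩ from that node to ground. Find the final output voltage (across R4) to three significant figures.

Stage 2 presents R3+R4 = 2656 Ω as a load on stage 1's tap.
Stage 1's lower leg becomes R2‖(R3+R4) = 2044 Ω, so V_mid = 8.83 × 2044/2437 = 7.406 V.
Stage 2 is itself unloaded: V_out = V_mid × R4/(R3+R4) = 7.406 × 1800/2656 = 5.02 V.

V_out ≈ 5.02 V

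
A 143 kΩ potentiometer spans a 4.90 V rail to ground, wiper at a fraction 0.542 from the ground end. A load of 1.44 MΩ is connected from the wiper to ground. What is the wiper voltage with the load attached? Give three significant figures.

The wiper splits the pot into (1−α)R = 65.49 kΩ above and αR = 77.51 kΩ below.
Lower section ‖ load = 73.55 kΩ.
V_wiper = 4.90 × 73.55/(65.49 + 73.55) = 2.59 V.

V ≈ 2.59 V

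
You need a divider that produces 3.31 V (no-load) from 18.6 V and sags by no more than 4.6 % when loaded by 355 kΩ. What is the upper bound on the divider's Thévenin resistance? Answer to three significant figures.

Loading drop = R_th/(R_th + R_L) ≤ 0.0460, so R_th ≤ R_L · ε/(1−ε) = 355 kΩ × 0.0460/0.9540 = 17.1 kΩ.

R_th ≤ 17.1 kΩ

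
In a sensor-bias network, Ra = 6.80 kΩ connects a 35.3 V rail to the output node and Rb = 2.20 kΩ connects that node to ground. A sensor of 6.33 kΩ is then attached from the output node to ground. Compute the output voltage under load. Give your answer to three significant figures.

V_out ≈ 6.83 V

The load sits in parallel with Rb: Rb‖R_L = (2.20 × 6.33) / (2.20 + 6.33) = 1.633 kΩ.
V_out = 35.3 × 1.633 / (6.80 + 1.633) = 35.3 × 1.633/8.433 = 6.83 V.
(Unloaded it would have been 8.63 V.)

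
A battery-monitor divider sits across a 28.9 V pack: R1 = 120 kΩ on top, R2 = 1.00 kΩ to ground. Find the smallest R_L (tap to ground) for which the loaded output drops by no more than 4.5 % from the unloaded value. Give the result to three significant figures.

R_L(min) ≈ 21.0 kΩ

Output resistance R_th = R1‖R2 = (120000 × 1000)/121000 = 991.7 Ω.
The fractional drop is R_th/(R_th + R_L); requiring this ≤ 0.0450 gives R_L ≥ R_th(1/0.0450 − 1) = 991.7 × 21.22 = 21.0 kΩ.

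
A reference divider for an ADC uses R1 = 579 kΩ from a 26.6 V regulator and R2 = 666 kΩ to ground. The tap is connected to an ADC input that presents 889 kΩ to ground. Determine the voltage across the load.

The load sits in parallel with R2: R2‖R_L = (666 × 889) / (666 + 889) = 380.8 kΩ.
V_out = 26.6 × 380.8 / (579 + 380.8) = 26.6 × 380.8/959.8 = 10.6 V.
(Unloaded it would have been 14.2 V.)

V_out ≈ 10.6 V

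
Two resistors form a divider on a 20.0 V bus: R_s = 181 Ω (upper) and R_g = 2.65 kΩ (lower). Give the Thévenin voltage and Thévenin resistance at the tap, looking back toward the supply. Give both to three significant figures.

V_th = 18.7 V, R_th = 169 Ω

V_th is the open-circuit tap voltage: 20.0 × 2650/(181 + 2650) = 18.7 V.
With the supply zeroed, R_s and R_g appear in parallel from the tap: R_th = R_s‖R_g = (181 × 2650)/2831 = 169 Ω.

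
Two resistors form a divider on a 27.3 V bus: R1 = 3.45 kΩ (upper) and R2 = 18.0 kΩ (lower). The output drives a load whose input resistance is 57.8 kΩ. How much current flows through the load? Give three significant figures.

R2‖R_L = 13.73 kΩ; V_out = 27.3 × 13.73/17.18 = 21.82 V.
I_L = V_out / R_L = 21.82 / 57.8 kΩ = 0.377 mA.

I_L ≈ 0.377 mA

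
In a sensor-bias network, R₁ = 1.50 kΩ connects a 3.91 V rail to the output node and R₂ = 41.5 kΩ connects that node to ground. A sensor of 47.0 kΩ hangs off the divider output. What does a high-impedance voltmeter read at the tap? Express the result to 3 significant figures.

The load sits in parallel with R₂: R₂‖R_L = (41.5 × 47.0) / (41.5 + 47.0) = 22.04 kΩ.
V_out = 3.91 × 22.04 / (1.50 + 22.04) = 3.91 × 22.04/23.54 = 3.66 V.

V_out ≈ 3.66 V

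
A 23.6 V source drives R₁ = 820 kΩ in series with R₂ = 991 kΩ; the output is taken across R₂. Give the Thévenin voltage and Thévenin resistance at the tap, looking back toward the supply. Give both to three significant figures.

V_th = 12.9 V, R_th = 449 kΩ

V_th is the open-circuit tap voltage: 23.6 × 991/(820 + 991) = 12.9 V.
With the supply zeroed, R₁ and R₂ appear in parallel from the tap: R_th = R₁‖R₂ = (820 × 991)/1811 = 449 kΩ.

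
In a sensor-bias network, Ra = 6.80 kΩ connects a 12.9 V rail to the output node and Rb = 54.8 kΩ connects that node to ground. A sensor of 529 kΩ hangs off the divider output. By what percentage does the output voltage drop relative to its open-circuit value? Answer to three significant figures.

The divider's output (Thévenin) resistance is Ra‖Rb = 6.049 kΩ.
Fractional drop under load = R_th/(R_th + R_L) = 6.049 / (6.049 + 529) = 0.01131.
So the output falls by 1.13 %.

1.13 %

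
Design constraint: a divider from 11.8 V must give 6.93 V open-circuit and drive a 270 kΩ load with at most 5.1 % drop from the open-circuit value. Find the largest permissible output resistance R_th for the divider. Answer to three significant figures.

R_th ≤ 14.5 kΩ

Loading drop = R_th/(R_th + R_L) ≤ 0.0510, so R_th ≤ R_L · ε/(1−ε) = 270 kΩ × 0.0510/0.9490 = 14.5 kΩ.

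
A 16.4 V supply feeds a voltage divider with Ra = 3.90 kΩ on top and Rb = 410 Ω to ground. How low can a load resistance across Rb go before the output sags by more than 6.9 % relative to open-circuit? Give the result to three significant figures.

R_L(min) ≈ 5.01 kΩ

Output resistance R_th = Ra‖Rb = (3900 × 410)/4310 = 371.0 Ω.
The fractional drop is R_th/(R_th + R_L); requiring this ≤ 0.0690 gives R_L ≥ R_th(1/0.0690 − 1) = 371.0 × 13.49 = 5.01 kΩ.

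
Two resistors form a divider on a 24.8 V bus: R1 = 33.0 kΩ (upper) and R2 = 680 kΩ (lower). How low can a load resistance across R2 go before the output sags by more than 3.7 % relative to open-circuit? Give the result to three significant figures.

Output resistance R_th = R1‖R2 = (33.0 × 680)/713.0 = 31.47 kΩ.
The fractional drop is R_th/(R_th + R_L); requiring this ≤ 0.0370 gives R_L ≥ R_th(1/0.0370 − 1) = 31.47 × 26.03 = 819 kΩ.

R_L(min) ≈ 819 kΩ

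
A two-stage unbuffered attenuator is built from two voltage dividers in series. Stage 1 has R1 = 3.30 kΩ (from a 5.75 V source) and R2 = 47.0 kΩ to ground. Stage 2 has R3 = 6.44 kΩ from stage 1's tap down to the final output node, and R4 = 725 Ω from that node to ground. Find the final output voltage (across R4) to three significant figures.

V_out ≈ 0.380 V

Stage 2 presents R3+R4 = 7165 Ω as a load on stage 1's tap.
Stage 1's lower leg becomes R2‖(R3+R4) = 6217 Ω, so V_mid = 5.75 × 6217/9517 = 3.756 V.
Stage 2 is itself unloaded: V_out = V_mid × R4/(R3+R4) = 3.756 × 725/7165 = 0.380 V.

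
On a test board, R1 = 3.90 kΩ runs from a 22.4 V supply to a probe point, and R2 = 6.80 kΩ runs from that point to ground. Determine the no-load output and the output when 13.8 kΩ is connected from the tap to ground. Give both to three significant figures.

Open-circuit: V = 22.4 × 6.80/(3.90 + 6.80) = 14.2 V.
With the load, R2 becomes R2‖R_L = 4.555 kΩ, so V = 22.4 × 4.555/8.455 = 12.1 V.

Unloaded: 14.2 V; loaded: 12.1 V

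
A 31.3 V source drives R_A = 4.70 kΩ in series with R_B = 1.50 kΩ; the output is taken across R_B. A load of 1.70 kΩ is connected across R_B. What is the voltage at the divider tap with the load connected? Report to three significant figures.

V_out ≈ 4.54 V

The load sits in parallel with R_B: R_B‖R_L = (1.50 × 1.70) / (1.50 + 1.70) = 0.7969 kΩ.
V_out = 31.3 × 0.7969 / (4.70 + 0.7969) = 31.3 × 0.7969/5.497 = 4.54 V.
(Unloaded it would have been 7.57 V.)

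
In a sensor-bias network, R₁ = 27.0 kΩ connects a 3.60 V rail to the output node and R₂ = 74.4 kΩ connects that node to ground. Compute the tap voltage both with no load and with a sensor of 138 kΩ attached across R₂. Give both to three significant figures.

Unloaded: 2.64 V; loaded: 2.31 V

Open-circuit: V = 3.60 × 74.4/(27.0 + 74.4) = 2.64 V.
With the load, R₂ becomes R₂‖R_L = 48.34 kΩ, so V = 3.60 × 48.34/75.34 = 2.31 V.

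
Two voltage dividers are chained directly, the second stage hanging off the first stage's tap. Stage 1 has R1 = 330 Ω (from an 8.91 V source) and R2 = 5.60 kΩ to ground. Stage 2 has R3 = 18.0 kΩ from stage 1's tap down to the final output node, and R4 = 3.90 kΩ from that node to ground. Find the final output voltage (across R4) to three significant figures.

V_out ≈ 1.48 V

Stage 2 presents R3+R4 = 21900 Ω as a load on stage 1's tap.
Stage 1's lower leg becomes R2‖(R3+R4) = 4460 Ω, so V_mid = 8.91 × 4460/4790 = 8.296 V.
Stage 2 is itself unloaded: V_out = V_mid × R4/(R3+R4) = 8.296 × 3900/21900 = 1.48 V.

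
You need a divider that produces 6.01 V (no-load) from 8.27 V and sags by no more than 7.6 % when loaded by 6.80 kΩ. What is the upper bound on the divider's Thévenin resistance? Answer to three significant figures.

R_th ≤ 559 Ω

Loading drop = R_th/(R_th + R_L) ≤ 0.0760, so R_th ≤ R_L · ε/(1−ε) = 6.80 kΩ × 0.0760/0.9240 = 559 Ω.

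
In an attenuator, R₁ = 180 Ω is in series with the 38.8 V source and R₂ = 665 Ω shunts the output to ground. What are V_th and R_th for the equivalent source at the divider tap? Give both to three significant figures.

V_th is the open-circuit tap voltage: 38.8 × 665/(180 + 665) = 30.5 V.
With the supply zeroed, R₁ and R₂ appear in parallel from the tap: R_th = R₁‖R₂ = (180 × 665)/845.0 = 142 Ω.

V_th = 30.5 V, R_th = 142 Ω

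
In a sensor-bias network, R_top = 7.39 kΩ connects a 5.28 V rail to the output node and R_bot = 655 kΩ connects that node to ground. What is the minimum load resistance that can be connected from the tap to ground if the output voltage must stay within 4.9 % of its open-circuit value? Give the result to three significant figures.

Output resistance R_th = R_top‖R_bot = (7.39 × 655)/662.4 = 7.308 kΩ.
The fractional drop is R_th/(R_th + R_L); requiring this ≤ 0.0490 gives R_L ≥ R_th(1/0.0490 − 1) = 7.308 × 19.41 = 142 kΩ.

R_L(min) ≈ 142 kΩ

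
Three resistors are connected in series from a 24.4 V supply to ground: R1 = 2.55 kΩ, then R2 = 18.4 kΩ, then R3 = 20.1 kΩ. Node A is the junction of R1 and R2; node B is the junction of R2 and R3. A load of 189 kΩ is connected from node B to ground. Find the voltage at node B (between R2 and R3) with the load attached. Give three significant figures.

V ≈ 11.3 V

At node B, R3 is in parallel with the load: R3‖R_L = 18.17 kΩ.
Below node A the resistance is R2 + (R3‖R_L) = 36.57 kΩ, so V_A = 24.4 × 36.57/39.12 = 22.81 V.
Then V_B = V_A × (R3‖R_L)/(R2 + R3‖R_L) = 22.81 × 18.17/36.57 = 11.3 V.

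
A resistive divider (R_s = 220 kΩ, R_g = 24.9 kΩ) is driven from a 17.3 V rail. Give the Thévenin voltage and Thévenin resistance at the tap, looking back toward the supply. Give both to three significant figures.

V_th = 1.76 V, R_th = 22.4 kΩ

V_th is the open-circuit tap voltage: 17.3 × 24.9/(220 + 24.9) = 1.76 V.
With the supply zeroed, R_s and R_g appear in parallel from the tap: R_th = R_s‖R_g = (220 × 24.9)/244.9 = 22.4 kΩ.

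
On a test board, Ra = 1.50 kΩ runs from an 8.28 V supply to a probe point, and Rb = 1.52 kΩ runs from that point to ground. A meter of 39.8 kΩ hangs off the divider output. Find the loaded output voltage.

V_out ≈ 4.09 V

The load sits in parallel with Rb: Rb‖R_L = (1.52 × 39.8) / (1.52 + 39.8) = 1.464 kΩ.
V_out = 8.28 × 1.464 / (1.50 + 1.464) = 8.28 × 1.464/2.964 = 4.09 V.
(Unloaded it would have been 4.17 V.)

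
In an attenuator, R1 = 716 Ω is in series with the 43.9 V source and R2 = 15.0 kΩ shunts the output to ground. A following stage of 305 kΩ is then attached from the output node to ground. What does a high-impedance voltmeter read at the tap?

The load sits in parallel with R2: R2‖R_L = (15000 × 305000) / (15000 + 305000) = 14300 Ω.
V_out = 43.9 × 14300 / (716 + 14300) = 43.9 × 14300/15010 = 41.8 V.

V_out ≈ 41.8 V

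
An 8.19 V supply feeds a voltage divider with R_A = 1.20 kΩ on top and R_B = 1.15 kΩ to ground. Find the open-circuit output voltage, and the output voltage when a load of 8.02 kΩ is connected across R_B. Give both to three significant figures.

Unloaded: 4.01 V; loaded: 3.73 V

Open-circuit: V = 8.19 × 1.15/(1.20 + 1.15) = 4.01 V.
With the load, R_B becomes R_B‖R_L = 1.006 kΩ, so V = 8.19 × 1.006/2.206 = 3.73 V.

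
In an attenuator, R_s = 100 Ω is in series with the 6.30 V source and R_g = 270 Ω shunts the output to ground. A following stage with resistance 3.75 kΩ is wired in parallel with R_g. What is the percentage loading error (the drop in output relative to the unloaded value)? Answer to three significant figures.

The divider's output (Thévenin) resistance is R_s‖R_g = 72.97 Ω.
Fractional drop under load = R_th/(R_th + R_L) = 72.97 / (72.97 + 3750) = 0.01909.
So the output falls by 1.91 %.

1.91 %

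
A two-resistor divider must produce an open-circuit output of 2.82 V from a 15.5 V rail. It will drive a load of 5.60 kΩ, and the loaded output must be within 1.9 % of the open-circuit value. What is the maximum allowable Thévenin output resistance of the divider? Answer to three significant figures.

Loading drop = R_th/(R_th + R_L) ≤ 0.0190, so R_th ≤ R_L · ε/(1−ε) = 5.60 kΩ × 0.0190/0.9810 = 108 Ω.
(Any R1, R2 with R2/(R1+R2) = 0.182 and R1‖R2 ≤ 108 Ω will meet the spec.)

R_th ≤ 108 Ω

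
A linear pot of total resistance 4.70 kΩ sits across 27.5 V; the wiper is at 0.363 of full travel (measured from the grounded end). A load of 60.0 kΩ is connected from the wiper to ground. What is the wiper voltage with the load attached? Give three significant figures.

V ≈ 9.80 V

The wiper splits the pot into (1−α)R = 2.994 kΩ above and αR = 1.706 kΩ below.
Lower section ‖ load = 1.659 kΩ.
V_wiper = 27.5 × 1.659/(2.994 + 1.659) = 9.80 V.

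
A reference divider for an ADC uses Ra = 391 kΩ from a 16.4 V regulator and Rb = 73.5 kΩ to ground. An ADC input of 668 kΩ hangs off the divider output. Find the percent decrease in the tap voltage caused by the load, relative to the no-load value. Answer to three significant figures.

Unloaded V = 16.4 × 73.5/464.5 = 2.5950 V.
Loaded: Rb‖R_L = 66.21 kΩ, giving V = 16.4 × 66.21/457.2 = 2.3751 V.
Drop = (2.5950 − 2.3751) / 2.5950 = 8.48 %.

8.48 %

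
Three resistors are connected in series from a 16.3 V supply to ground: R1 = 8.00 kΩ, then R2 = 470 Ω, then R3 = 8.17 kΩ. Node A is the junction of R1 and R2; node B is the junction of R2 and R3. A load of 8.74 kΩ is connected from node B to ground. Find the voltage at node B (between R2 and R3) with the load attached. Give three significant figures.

At node B, R3 is in parallel with the load: R3‖R_L = 4223 Ω.
Below node A the resistance is R2 + (R3‖R_L) = 4693 Ω, so V_A = 16.3 × 4693/12690 = 6.026 V.
Then V_B = V_A × (R3‖R_L)/(R2 + R3‖R_L) = 6.026 × 4223/4693 = 5.42 V.

V ≈ 5.42 V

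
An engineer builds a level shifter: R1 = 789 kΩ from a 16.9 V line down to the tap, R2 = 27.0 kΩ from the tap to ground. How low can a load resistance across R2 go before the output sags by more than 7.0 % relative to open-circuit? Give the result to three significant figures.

R_L(min) ≈ 347 kΩ

Output resistance R_th = R1‖R2 = (789 × 27.0)/816.0 = 26.11 kΩ.
The fractional drop is R_th/(R_th + R_L); requiring this ≤ 0.0700 gives R_L ≥ R_th(1/0.0700 − 1) = 26.11 × 13.29 = 347 kΩ.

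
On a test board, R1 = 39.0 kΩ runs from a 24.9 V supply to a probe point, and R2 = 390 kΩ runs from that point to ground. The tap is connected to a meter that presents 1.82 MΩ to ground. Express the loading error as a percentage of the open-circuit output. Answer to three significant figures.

The divider's output (Thévenin) resistance is R1‖R2 = 35.45 kΩ.
Fractional drop under load = R_th/(R_th + R_L) = 35.45 / (35.45 + 1820) = 0.01911.
So the output falls by 1.91 %.

1.91 %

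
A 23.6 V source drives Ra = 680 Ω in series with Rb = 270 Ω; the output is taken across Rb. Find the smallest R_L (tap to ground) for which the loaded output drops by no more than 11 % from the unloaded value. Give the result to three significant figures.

R_L(min) ≈ 1.56 kΩ

Output resistance R_th = Ra‖Rb = (680 × 270)/950.0 = 193.3 Ω.
The fractional drop is R_th/(R_th + R_L); requiring this ≤ 0.110 gives R_L ≥ R_th(1/0.110 − 1) = 193.3 × 8.091 = 1.56 kΩ.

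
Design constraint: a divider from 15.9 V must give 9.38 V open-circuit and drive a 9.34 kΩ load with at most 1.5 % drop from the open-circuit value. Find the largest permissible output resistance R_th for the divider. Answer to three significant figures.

R_th ≤ 142 Ω

Loading drop = R_th/(R_th + R_L) ≤ 0.0150, so R_th ≤ R_L · ε/(1−ε) = 9.34 kΩ × 0.0150/0.9850 = 142 Ω.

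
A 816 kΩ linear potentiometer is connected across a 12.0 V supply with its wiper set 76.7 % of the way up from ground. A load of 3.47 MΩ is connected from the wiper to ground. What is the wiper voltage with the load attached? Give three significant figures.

V ≈ 8.83 V

The wiper splits the pot into (1−α)R = 190.1 kΩ above and αR = 625.9 kΩ below.
Lower section ‖ load = 530.2 kΩ.
V_wiper = 12.0 × 530.2/(190.1 + 530.2) = 8.83 V.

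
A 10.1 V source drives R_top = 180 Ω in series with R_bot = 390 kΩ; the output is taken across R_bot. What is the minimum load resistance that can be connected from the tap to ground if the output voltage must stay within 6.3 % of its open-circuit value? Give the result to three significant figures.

R_L(min) ≈ 2.68 kΩ

Output resistance R_th = R_top‖R_bot = (180 × 390000)/390200 = 179.9 Ω.
The fractional drop is R_th/(R_th + R_L); requiring this ≤ 0.0630 gives R_L ≥ R_th(1/0.0630 − 1) = 179.9 × 14.87 = 2.68 kΩ.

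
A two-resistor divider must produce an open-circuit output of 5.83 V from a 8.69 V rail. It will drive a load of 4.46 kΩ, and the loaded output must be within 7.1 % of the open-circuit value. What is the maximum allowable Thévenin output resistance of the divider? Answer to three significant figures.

Loading drop = R_th/(R_th + R_L) ≤ 0.0710, so R_th ≤ R_L · ε/(1−ε) = 4.46 kΩ × 0.0710/0.9290 = 341 Ω.

R_th ≤ 341 Ω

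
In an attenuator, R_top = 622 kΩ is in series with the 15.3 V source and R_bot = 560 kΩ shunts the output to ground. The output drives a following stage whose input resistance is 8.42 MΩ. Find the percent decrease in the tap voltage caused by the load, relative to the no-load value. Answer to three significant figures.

3.38 %

The divider's output (Thévenin) resistance is R_top‖R_bot = 294.7 kΩ.
Fractional drop under load = R_th/(R_th + R_L) = 294.7 / (294.7 + 8420) = 0.03381.
So the output falls by 3.38 %.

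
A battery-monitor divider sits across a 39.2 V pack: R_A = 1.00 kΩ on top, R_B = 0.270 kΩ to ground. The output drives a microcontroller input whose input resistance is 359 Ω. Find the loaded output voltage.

The load sits in parallel with R_B: R_B‖R_L = (270 × 359) / (270 + 359) = 154.1 Ω.
V_out = 39.2 × 154.1 / (1000 + 154.1) = 39.2 × 154.1/1154 = 5.23 V.
(Unloaded it would have been 8.33 V.)

V_out ≈ 5.23 V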